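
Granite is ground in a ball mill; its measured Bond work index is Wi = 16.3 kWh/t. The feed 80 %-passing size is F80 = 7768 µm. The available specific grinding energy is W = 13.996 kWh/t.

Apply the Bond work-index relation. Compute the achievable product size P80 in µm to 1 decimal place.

P80 = 105.8 µm

Bond:  W = 10 Wi (1/√P − 1/√F)
⇒ 1/√P80 = W/(10·Wi) + 1/√F80
  = 13.9960/(10·16.3) + 1/√7768 = 0.085865 + 0.011346 = 0.097211
P80 = (1/0.097211)² = 10.2869² = 105.82 µm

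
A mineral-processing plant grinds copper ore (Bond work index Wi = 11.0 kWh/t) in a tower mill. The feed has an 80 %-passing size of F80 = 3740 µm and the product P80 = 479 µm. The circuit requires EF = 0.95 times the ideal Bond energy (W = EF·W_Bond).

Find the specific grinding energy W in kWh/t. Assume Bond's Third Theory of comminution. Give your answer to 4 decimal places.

W = 3.0660 kWh/t

W = 10·Wi·(P80^(-½) − F80^(-½))
1/√479 = 0.045691;  1/√3740 = 0.016352
W = 10·11.0·(0.045691 − 0.016352) = 3.2273 kWh/t
Apply correction: 3.2273 × 0.95 = 3.0660 kWh/t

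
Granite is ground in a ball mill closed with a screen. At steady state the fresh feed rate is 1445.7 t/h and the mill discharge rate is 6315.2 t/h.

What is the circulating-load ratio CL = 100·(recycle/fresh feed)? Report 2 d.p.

Steady state: M = F + R.
R = M − F = 6315.2 − 1445.7 = 4869.5 t/h
CL = 100·R/F = 100·4869.5/1445.7 = 336.83 %

CL = 336.83 %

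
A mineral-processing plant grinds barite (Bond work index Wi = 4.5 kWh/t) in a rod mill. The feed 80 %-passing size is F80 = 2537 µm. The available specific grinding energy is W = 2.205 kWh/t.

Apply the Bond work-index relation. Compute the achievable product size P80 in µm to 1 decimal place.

W = 10 Wi / √P80 − 10 Wi / √F80
1/√P80 = 1/√F80 + W/(10·Wi)
  = 2.2050/(10·4.5) + 1/√2537 = 0.049000 + 0.019854 = 0.068854
P80 = (1/0.068854)² = 14.5236² = 210.93 µm

P80 = 210.9 µm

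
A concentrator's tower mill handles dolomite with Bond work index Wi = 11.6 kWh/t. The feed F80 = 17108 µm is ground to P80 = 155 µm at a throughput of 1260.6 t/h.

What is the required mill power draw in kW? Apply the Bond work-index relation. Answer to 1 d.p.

P = 10627.5 kW

Bond: W = 10·Wi·(1/√P80 − 1/√F80)
W = 10·11.6·(1/√155 − 1/√17108) = 10·11.6·(0.072677) = 8.4305 kWh/t
P_mill = W·ṁ = 8.4305·1260.6 = 10627.5 kW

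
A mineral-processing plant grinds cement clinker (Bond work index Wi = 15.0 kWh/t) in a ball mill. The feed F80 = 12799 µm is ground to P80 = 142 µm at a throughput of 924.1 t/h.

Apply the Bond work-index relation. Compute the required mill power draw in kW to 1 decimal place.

P = 10407.1 kW

W = 10 Wi (1/√P80 − 1/√F80)  [Bond]
W = 10·15.0·(1/√142 − 1/√12799) = 10·15.0·(0.075079) = 11.2618 kWh/t
P = W·T = 11.2618·924.1 = 10407.1 kW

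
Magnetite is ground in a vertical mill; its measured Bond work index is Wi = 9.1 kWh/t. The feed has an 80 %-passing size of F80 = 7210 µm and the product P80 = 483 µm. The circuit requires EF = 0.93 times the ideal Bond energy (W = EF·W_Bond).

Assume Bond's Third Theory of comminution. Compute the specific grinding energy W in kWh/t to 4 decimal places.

W = 2.8541 kWh/t

W = 10 Wi (1/√P80 − 1/√F80)  [Bond]
1/√483 = 0.045502;  1/√7210 = 0.011777
W = 10·9.1·(0.045502 − 0.011777) = 3.0689 kWh/t
Corrected W = EF·W_Bond = 0.93·3.0689 = 2.8541 kWh/t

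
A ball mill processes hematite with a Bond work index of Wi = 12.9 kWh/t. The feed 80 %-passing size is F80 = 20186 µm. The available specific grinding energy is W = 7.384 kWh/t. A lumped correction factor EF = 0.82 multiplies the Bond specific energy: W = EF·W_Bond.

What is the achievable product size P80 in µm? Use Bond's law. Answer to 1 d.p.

W = 10 Wi (P80^-0.5 − F80^-0.5)
W_Bond = W / EF = 7.384 / 0.82 = 9.0049 kWh/t
⇒ 1/√P80 = W_Bond/(10 Wi) + 1/√F80
  = 9.0049/(10·12.9) + 1/√20186 = 0.069805 + 0.007038 = 0.076844
P80 = (1/0.076844)² = 13.0134² = 169.35 µm

P80 = 169.3 µm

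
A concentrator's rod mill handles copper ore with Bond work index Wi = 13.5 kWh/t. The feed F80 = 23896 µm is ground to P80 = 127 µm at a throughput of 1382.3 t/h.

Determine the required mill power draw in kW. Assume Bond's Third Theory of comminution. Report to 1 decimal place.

P = 15351.8 kW

W = 10 Wi / √P80 − 10 Wi / √F80
W = 10·13.5·(1/√127 − 1/√23896) = 10·13.5·(0.082267) = 11.1060 kWh/t
P = W·T = 11.1060·1382.3 = 15351.8 kW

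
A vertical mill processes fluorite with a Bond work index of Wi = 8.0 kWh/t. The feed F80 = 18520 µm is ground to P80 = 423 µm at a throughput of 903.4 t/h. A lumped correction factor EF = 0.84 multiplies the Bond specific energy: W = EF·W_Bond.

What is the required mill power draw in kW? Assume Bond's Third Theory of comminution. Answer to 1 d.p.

W_Bond = 10·Wi·(1/√P₈₀ − 1/√F₈₀)
W = 10·8.0·(1/√423 − 1/√18520) = 10·8.0·(0.041273) = 3.3019 kWh/t
With EF = 0.84: W = 3.3019·0.84 = 2.7736 kWh/t
P = W·T = 2.7736·903.4 = 2505.7 kW

P = 2505.7 kW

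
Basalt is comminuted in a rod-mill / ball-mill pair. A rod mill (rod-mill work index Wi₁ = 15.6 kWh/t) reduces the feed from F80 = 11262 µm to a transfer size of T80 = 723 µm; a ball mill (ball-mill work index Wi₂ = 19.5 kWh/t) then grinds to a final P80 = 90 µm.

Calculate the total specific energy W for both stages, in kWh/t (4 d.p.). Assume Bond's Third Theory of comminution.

W = 17.6344 kWh/t

Bond:  W = 10 Wi (1/√P − 1/√F)
Stage 1 (11262→723 µm, Wi₁=15.6): W₁ = 10·15.6·(0.037190 − 0.009423) = 4.3317 kWh/t
Stage 2 (723→90 µm, Wi₂=19.5): W₂ = 10·19.5·(0.105409 − 0.037190) = 13.3027 kWh/t
W = W₁ + W₂ = 4.3317 + 13.3027 = 17.6344 kWh/t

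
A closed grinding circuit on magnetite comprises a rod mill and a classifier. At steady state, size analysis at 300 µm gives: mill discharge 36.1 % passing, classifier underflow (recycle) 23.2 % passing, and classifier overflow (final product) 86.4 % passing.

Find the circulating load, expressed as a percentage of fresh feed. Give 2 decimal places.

Balance %-passing 300 µm (r = R/F):
d + r·d = r·u + o → r(d−u) = o−d
r = (86.4 − 36.1)/(36.1 − 23.2) = 50.3/12.9 = 3.8992
CL = 100·r = 389.92 %

CL = 389.92 %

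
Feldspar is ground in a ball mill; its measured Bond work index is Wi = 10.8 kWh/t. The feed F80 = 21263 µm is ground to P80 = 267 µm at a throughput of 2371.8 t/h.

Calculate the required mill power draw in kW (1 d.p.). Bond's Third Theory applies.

P = 13919.7 kW

W = 10 Wi (1/√P80 − 1/√F80)  [Bond]
W = 10·10.8·(1/√267 − 1/√21263) = 10·10.8·(0.054341) = 5.8688 kWh/t
P = W·T = 5.8688·2371.8 = 13919.7 kW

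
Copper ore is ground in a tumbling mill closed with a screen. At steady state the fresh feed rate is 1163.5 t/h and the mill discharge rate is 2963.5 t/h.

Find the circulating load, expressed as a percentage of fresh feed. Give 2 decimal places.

Mill node: discharge = fresh + recycle.
R = M − F = 2963.5 − 1163.5 = 1800.0 t/h
CL = 100·R/F = 100·1800.0/1163.5 = 154.71 %

CL = 154.71 %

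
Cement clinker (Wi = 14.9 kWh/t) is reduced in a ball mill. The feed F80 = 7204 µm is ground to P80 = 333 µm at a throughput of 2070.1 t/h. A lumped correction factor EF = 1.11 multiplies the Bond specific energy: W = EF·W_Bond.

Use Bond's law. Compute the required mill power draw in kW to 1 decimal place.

Bond: W = 10·Wi·(1/√P80 − 1/√F80)
W = 10·14.9·(1/√333 − 1/√7204) = 10·14.9·(0.043018) = 6.4097 kWh/t
Apply correction: 6.4097 × 1.11 = 7.1147 kWh/t
P = W·T = 7.1147·2070.1 = 14728.2 kW

P = 14728.2 kW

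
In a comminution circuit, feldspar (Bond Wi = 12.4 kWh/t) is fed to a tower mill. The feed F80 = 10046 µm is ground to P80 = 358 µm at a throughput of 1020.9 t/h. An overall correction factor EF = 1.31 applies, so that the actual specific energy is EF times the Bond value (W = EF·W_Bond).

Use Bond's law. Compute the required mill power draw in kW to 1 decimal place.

P = 7110.1 kW

W_Bond = 10·Wi·(1/√P₈₀ − 1/√F₈₀)
W = 10·12.4·(1/√358 − 1/√10046) = 10·12.4·(0.042875) = 5.3164 kWh/t
Corrected W = EF·W_Bond = 1.31·5.3164 = 6.9645 kWh/t
Mill draw = 6.9645 × 1020.9 = 7110.1 kW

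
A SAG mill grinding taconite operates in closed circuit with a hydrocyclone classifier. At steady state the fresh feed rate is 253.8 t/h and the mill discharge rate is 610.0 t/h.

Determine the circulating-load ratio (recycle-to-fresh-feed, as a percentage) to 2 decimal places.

Mill node: discharge = fresh + recycle.
R = M − F = 610.0 − 253.8 = 356.2 t/h
CL = 100·R/F = 100·356.2/253.8 = 140.35 %

CL = 140.35 %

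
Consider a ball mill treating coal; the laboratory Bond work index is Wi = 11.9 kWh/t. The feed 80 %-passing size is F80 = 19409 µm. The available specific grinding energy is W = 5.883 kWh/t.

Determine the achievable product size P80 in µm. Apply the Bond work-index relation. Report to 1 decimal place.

W = 10 Wi / √P80 − 10 Wi / √F80
⇒ 1/√P80 = W/(10·Wi) + 1/√F80
  = 5.8830/(10·11.9) + 1/√19409 = 0.049437 + 0.007178 = 0.056615
P80 = (1/0.056615)² = 17.6632² = 311.99 µm

P80 = 312.0 µm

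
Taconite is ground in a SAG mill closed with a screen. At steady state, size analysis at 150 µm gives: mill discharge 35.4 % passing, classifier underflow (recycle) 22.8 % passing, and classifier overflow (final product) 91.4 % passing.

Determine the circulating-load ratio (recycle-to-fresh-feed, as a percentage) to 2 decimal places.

Let r = R/F. Size balance at 150 µm:
(1+r)d = ru + o → r = (o−d)/(d−u)
r = (91.4 − 35.4)/(35.4 − 22.8) = 56.0/12.6 = 4.4444
CL = 100·r = 444.44 %

CL = 444.44 %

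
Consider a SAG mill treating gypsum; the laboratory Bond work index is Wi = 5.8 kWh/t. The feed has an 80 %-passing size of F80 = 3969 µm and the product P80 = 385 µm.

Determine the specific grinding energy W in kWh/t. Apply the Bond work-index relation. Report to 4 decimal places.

W = 2.0353 kWh/t

Bond: W = 10·Wi·(1/√P80 − 1/√F80)
1/√385 = 0.050965;  1/√3969 = 0.015873
W = 10·5.8·(0.050965 − 0.015873) = 2.0353 kWh/t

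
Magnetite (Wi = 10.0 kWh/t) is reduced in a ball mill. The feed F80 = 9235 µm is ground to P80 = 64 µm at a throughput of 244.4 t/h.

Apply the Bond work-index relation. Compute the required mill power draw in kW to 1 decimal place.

W = 10·Wi·[P80^(−½) − F80^(−½)]
W = 10·10.0·(1/√64 − 1/√9235) = 10·10.0·(0.114594) = 11.4594 kWh/t
Power = W × throughput = 11.4594 kWh/t × 244.4 t/h = 2800.7 kW

P = 2800.7 kW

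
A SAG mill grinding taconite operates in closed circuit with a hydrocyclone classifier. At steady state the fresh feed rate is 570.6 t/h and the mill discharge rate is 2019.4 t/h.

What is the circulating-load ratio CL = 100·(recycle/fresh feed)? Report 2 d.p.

Steady state: M = F + R.
R = M − F = 2019.4 − 570.6 = 1448.8 t/h
CL = 100·R/F = 100·1448.8/570.6 = 253.91 %

CL = 253.91 %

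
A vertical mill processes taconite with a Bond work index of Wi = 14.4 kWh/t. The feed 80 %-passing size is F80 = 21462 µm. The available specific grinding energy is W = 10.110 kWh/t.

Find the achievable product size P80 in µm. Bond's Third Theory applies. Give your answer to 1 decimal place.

W = 10 Wi (P80^-0.5 − F80^-0.5)
1/√P80 = 1/√F80 + W/(10·Wi)
  = 10.1100/(10·14.4) + 1/√21462 = 0.070208 + 0.006826 = 0.077034
P80 = (1/0.077034)² = 12.9812² = 168.51 µm

P80 = 168.5 µm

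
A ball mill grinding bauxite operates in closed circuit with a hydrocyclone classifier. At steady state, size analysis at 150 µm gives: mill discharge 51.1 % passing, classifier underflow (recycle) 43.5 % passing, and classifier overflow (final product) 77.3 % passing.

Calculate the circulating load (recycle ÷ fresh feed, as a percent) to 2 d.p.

Two-product formula at 150 µm:
(1+r)d = ru + o → r = (o−d)/(d−u)
r = (77.3 − 51.1)/(51.1 − 43.5) = 26.2/7.6 = 3.4474
CL = 100·r = 344.74 %

CL = 344.74 %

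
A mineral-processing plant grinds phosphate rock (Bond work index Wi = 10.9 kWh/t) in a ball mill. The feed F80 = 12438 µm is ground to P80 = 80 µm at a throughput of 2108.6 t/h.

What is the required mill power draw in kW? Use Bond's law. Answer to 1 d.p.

W = 10 Wi / √P80 − 10 Wi / √F80
W = 10·10.9·(1/√80 − 1/√12438) = 10·10.9·(0.102837) = 11.2092 kWh/t
Power = W × throughput = 11.2092 kWh/t × 2108.6 t/h = 23635.8 kW

P = 23635.8 kW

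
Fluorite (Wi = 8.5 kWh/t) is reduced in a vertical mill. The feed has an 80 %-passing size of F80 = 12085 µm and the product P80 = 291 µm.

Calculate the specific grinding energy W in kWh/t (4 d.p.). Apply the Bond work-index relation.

W = 4.2096 kWh/t

W_Bond = 10·Wi·(1/√P₈₀ − 1/√F₈₀)
1/√291 = 0.058621;  1/√12085 = 0.009097
W = 10·8.5·(0.058621 − 0.009097) = 4.2096 kWh/t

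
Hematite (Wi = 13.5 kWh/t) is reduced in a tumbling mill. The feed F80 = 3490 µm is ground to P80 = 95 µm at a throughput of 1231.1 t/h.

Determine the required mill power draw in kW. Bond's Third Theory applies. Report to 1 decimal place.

P = 14238.3 kW

W = 10·Wi·(P80^(-½) − F80^(-½))
W = 10·13.5·(1/√95 − 1/√3490) = 10·13.5·(0.085671) = 11.5655 kWh/t
P = W·T = 11.5655·1231.1 = 14238.3 kW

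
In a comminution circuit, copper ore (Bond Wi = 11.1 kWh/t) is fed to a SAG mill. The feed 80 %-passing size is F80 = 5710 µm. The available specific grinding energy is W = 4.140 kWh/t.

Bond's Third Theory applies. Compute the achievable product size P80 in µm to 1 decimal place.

W = 10·Wi·[P80^(−½) − F80^(−½)]
⇒ 1/√P80 = W/(10·Wi) + 1/√F80
  = 4.1400/(10·11.1) + 1/√5710 = 0.037297 + 0.013234 = 0.050531
P80 = (1/0.050531)² = 19.7898² = 391.64 µm

P80 = 391.6 µm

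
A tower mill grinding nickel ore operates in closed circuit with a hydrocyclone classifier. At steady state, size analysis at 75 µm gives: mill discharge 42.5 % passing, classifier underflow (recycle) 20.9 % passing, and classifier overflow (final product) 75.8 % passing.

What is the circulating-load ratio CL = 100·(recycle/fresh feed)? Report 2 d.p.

Classifier node, passing 75 µm:
(1+r)·d = r·u + o ⇒ r = (o−d)/(d−u)
r = (75.8 − 42.5)/(42.5 − 20.9) = 33.3/21.6 = 1.5417
CL = 100·r = 154.17 %

CL = 154.17 %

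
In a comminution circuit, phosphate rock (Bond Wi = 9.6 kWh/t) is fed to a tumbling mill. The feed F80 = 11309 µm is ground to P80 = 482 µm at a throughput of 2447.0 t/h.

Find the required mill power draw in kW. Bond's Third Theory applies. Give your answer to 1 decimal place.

W = 10·Wi·(P80^(-½) − F80^(-½))
W = 10·9.6·(1/√482 − 1/√11309) = 10·9.6·(0.036145) = 3.4699 kWh/t
P_mill = W·ṁ = 3.4699·2447.0 = 8491.0 kW

P = 8491.0 kW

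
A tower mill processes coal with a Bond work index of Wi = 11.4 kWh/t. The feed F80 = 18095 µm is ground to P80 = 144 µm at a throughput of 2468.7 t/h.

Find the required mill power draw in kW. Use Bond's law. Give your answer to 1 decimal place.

P = 21360.5 kW

W = 10·Wi·(P80^(-½) − F80^(-½))
W = 10·11.4·(1/√144 − 1/√18095) = 10·11.4·(0.075899) = 8.6525 kWh/t
Mill draw = 8.6525 × 2468.7 = 21360.5 kW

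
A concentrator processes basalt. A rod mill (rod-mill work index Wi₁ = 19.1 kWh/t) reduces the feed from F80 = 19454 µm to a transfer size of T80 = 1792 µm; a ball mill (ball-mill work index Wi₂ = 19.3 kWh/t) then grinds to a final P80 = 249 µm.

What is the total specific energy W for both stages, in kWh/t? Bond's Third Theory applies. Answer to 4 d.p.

W = 10·Wi·(P80^(-½) − F80^(-½))
Stage 1 (19454→1792 µm, Wi₁=19.1): W₁ = 10·19.1·(0.023623 − 0.007170) = 3.1426 kWh/t
Stage 2 (1792→249 µm, Wi₂=19.3): W₂ = 10·19.3·(0.063372 − 0.023623) = 7.6717 kWh/t
W = W₁ + W₂ = 3.1426 + 7.6717 = 10.8142 kWh/t

W = 10.8142 kWh/t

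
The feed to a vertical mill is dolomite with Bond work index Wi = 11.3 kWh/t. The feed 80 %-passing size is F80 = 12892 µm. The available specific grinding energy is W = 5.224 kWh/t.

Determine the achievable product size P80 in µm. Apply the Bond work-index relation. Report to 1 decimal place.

P80 = 330.1 µm

W = 10 Wi / √P80 − 10 Wi / √F80
⇒ 1/√P80 = W/(10 Wi) + 1/√F80
  = 5.2240/(10·11.3) + 1/√12892 = 0.046230 + 0.008807 = 0.055037
P80 = (1/0.055037)² = 18.1695² = 330.13 µm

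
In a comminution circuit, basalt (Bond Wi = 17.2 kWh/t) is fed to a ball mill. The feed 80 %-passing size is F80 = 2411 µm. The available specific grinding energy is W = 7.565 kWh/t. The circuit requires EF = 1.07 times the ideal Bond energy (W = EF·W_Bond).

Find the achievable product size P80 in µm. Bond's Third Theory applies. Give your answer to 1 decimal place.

W = 10 Wi (1/√P80 − 1/√F80)  [Bond]
W_Bond = W / EF = 7.565 / 1.07 = 7.0701 kWh/t
⇒ 1/√P80 = W_Bond/(10 Wi) + 1/√F80
  = 7.0701/(10·17.2) + 1/√2411 = 0.041105 + 0.020366 = 0.061471
P80 = (1/0.061471)² = 16.2678² = 264.64 µm

P80 = 264.6 µm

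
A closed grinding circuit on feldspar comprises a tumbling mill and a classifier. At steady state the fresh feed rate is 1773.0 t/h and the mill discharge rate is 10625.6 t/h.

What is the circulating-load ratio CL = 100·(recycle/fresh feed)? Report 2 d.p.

Steady state: M = F + R.
R = M − F = 10625.6 − 1773.0 = 8852.6 t/h
CL = 100·R/F = 100·8852.6/1773.0 = 499.30 %

CL = 499.30 %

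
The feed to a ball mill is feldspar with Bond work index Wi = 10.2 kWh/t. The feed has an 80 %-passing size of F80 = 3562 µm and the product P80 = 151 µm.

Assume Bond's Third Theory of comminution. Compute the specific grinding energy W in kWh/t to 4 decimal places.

W = 6.5916 kWh/t

W = 10 Wi (1/√P80 − 1/√F80)  [Bond]
1/√151 = 0.081379;  1/√3562 = 0.016755
W = 10·10.2·(0.081379 − 0.016755) = 6.5916 kWh/t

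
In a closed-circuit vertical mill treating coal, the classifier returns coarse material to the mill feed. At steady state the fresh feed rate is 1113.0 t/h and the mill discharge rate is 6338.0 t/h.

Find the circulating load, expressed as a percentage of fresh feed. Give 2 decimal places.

CL = 469.45 %

Mill node: discharge = fresh + recycle.
R = M − F = 6338.0 − 1113.0 = 5225.0 t/h
CL = 100·R/F = 100·5225.0/1113.0 = 469.45 %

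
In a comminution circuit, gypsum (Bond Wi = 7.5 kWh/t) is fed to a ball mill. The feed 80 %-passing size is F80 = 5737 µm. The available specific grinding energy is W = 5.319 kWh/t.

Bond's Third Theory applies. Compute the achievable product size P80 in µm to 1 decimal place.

P80 = 141.3 µm

W = 10 Wi (P80^-0.5 − F80^-0.5)
⇒ 1/√P80 = W/(10·Wi) + 1/√F80
  = 5.3190/(10·7.5) + 1/√5737 = 0.070920 + 0.013203 = 0.084123
P80 = (1/0.084123)² = 11.8874² = 141.31 µm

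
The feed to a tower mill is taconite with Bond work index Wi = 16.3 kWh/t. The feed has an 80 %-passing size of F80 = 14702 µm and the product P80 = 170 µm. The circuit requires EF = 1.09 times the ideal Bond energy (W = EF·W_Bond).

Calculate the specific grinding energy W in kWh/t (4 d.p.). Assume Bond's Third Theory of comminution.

W = 12.1614 kWh/t

W = 10 Wi (1/√P80 − 1/√F80)  [Bond]
1/√170 = 0.076696;  1/√14702 = 0.008247
W = 10·16.3·(0.076696 − 0.008247) = 11.1572 kWh/t
W_actual = 1.09 × 11.1572 = 12.1614 kWh/t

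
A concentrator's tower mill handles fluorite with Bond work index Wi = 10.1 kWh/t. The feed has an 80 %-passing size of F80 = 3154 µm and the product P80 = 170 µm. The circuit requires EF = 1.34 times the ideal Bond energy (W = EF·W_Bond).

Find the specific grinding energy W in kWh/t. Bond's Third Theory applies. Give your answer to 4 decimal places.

Bond:  W = 10 Wi (1/√P − 1/√F)
1/√170 = 0.076696;  1/√3154 = 0.017806
W = 10·10.1·(0.076696 − 0.017806) = 5.9479 kWh/t
With EF = 1.34: W = 5.9479·1.34 = 7.9702 kWh/t

W = 7.9702 kWh/t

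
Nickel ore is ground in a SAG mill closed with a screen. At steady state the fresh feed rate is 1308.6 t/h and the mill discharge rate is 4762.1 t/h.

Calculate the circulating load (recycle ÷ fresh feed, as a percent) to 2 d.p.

CL = 263.91 %

Mill node: discharge = fresh + recycle.
R = M − F = 4762.1 − 1308.6 = 3453.5 t/h
CL = 100·R/F = 100·3453.5/1308.6 = 263.91 %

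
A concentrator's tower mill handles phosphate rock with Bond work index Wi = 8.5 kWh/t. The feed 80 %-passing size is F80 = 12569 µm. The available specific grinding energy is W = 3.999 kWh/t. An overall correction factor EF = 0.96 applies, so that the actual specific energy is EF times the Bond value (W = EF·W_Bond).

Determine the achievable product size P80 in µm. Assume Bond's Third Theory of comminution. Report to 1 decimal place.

P80 = 298.0 µm

W = 10 Wi (1/√P80 − 1/√F80)  [Bond]
W_Bond = W / EF = 3.999 / 0.96 = 4.1656 kWh/t
1/√P80 = 1/√F80 + W_Bond/(10·Wi)
  = 4.1656/(10·8.5) + 1/√12569 = 0.049007 + 0.008920 = 0.057927
P80 = (1/0.057927)² = 17.2631² = 298.01 µm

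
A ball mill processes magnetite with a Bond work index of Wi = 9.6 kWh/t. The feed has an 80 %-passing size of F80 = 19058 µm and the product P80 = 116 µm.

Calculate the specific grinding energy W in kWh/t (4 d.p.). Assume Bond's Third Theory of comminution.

W = 10 Wi (1/√P80 − 1/√F80)  [Bond]
1/√116 = 0.092848;  1/√19058 = 0.007244
W = 10·9.6·(0.092848 − 0.007244) = 8.2180 kWh/t

W = 8.2180 kWh/t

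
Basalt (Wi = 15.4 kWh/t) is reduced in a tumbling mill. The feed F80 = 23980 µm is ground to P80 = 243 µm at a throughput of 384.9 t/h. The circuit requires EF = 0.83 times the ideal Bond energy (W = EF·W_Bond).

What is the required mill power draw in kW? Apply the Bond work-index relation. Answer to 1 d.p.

Bond:  W = 10 Wi (1/√P − 1/√F)
W = 10·15.4·(1/√243 − 1/√23980) = 10·15.4·(0.057692) = 8.8846 kWh/t
Apply correction: 8.8846 × 0.83 = 7.3742 kWh/t
P = W·T = 7.3742·384.9 = 2838.3 kW

P = 2838.3 kW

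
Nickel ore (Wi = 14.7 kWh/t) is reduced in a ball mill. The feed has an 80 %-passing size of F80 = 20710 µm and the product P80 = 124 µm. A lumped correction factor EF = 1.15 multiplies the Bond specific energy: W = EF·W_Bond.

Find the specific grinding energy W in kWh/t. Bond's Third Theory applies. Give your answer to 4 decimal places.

W = 14.0064 kWh/t

W = 10 Wi / √P80 − 10 Wi / √F80
1/√124 = 0.089803;  1/√20710 = 0.006949
W = 10·14.7·(0.089803 − 0.006949) = 12.1795 kWh/t
W_actual = 1.15 × 12.1795 = 14.0064 kWh/t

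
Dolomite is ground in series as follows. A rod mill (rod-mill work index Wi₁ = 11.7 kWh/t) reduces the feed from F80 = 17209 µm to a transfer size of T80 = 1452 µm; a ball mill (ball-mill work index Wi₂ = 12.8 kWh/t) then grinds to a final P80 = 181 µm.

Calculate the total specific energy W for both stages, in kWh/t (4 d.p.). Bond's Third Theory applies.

W = 8.3336 kWh/t

W = 10·Wi·[P80^(−½) − F80^(−½)]
Stage 1 (17209→1452 µm, Wi₁=11.7): W₁ = 10·11.7·(0.026243 − 0.007623) = 2.1786 kWh/t
Stage 2 (1452→181 µm, Wi₂=12.8): W₂ = 10·12.8·(0.074329 − 0.026243) = 6.1550 kWh/t
W = W₁ + W₂ = 2.1786 + 6.1550 = 8.3336 kWh/t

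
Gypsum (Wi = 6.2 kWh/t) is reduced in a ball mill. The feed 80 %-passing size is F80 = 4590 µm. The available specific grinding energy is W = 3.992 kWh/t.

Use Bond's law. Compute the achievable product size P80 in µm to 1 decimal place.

P80 = 159.6 µm

W_Bond = 10·Wi·(1/√P₈₀ − 1/√F₈₀)
⇒ 1/√P80 = W/(10 Wi) + 1/√F80
  = 3.9920/(10·6.2) + 1/√4590 = 0.064387 + 0.014760 = 0.079147
P80 = (1/0.079147)² = 12.6347² = 159.63 µm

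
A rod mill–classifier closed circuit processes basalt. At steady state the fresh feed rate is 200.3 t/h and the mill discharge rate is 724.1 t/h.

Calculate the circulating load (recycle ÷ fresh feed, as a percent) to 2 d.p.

M = F + R at steady state, so:
R = M − F = 724.1 − 200.3 = 523.8 t/h
CL = 100·R/F = 100·523.8/200.3 = 261.51 %

CL = 261.51 %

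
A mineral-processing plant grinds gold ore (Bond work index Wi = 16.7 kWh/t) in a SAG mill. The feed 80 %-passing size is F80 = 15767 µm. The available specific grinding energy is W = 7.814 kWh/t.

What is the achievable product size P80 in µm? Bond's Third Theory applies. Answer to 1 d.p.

P80 = 333.6 µm

W = 10 Wi (1/√P80 − 1/√F80)  [Bond]
P80^-0.5 = F80^-0.5 + W/(10 Wi)
  = 7.8140/(10·16.7) + 1/√15767 = 0.046790 + 0.007964 = 0.054754
P80 = (1/0.054754)² = 18.2634² = 333.55 µm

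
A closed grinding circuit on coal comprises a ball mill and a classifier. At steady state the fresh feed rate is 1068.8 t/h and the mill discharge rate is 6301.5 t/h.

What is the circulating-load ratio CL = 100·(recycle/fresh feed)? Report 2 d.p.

CL = 489.59 %

Discharge = new feed + return, hence
R = M − F = 6301.5 − 1068.8 = 5232.7 t/h
CL = 100·R/F = 100·5232.7/1068.8 = 489.59 %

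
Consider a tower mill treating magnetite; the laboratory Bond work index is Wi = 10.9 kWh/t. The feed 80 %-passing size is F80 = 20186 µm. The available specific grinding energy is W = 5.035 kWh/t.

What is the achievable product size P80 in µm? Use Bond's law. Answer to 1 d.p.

P80 = 352.9 µm

Bond: W = 10·Wi·(1/√P80 − 1/√F80)
P80^(−½) = W/(10 Wi) + F80^(−½)
  = 5.0350/(10·10.9) + 1/√20186 = 0.046193 + 0.007038 = 0.053231
P80 = (1/0.053231)² = 18.7860² = 352.91 µm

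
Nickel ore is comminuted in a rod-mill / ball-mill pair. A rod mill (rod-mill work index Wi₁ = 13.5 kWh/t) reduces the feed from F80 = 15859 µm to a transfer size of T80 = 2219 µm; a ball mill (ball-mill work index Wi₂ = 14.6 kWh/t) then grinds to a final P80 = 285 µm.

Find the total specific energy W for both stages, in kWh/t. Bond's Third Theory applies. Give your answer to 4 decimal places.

W = 7.3428 kWh/t

Bond:  W = 10 Wi (1/√P − 1/√F)
Stage 1 (15859→2219 µm, Wi₁=13.5): W₁ = 10·13.5·(0.021229 − 0.007941) = 1.7939 kWh/t
Stage 2 (2219→285 µm, Wi₂=14.6): W₂ = 10·14.6·(0.059235 − 0.021229) = 5.5489 kWh/t
W = W₁ + W₂ = 1.7939 + 5.5489 = 7.3428 kWh/t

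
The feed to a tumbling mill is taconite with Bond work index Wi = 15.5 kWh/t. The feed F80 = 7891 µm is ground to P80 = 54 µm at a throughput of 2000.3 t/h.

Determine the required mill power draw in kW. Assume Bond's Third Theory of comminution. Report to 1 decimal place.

W = 10 Wi / √P80 − 10 Wi / √F80
W = 10·15.5·(1/√54 − 1/√7891) = 10·15.5·(0.124825) = 19.3479 kWh/t
Power = W × throughput = 19.3479 kWh/t × 2000.3 t/h = 38701.7 kW

P = 38701.7 kW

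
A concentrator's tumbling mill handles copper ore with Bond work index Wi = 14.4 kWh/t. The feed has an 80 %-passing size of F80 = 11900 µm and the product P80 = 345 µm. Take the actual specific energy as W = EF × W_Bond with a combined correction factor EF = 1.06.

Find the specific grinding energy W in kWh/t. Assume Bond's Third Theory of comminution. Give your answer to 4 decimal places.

W = 10 Wi / √P80 − 10 Wi / √F80
1/√345 = 0.053838;  1/√11900 = 0.009167
W = 10·14.4·(0.053838 − 0.009167) = 6.4327 kWh/t
With EF = 1.06: W = 6.4327·1.06 = 6.8186 kWh/t

W = 6.8186 kWh/t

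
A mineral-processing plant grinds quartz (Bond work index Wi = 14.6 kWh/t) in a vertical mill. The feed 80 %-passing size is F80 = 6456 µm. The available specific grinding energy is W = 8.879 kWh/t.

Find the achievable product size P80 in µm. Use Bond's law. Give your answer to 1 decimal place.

Bond: W = 10·Wi·(1/√P80 − 1/√F80)
⇒ 1/√P80 = W/(10 Wi) + 1/√F80
  = 8.8790/(10·14.6) + 1/√6456 = 0.060815 + 0.012446 = 0.073261
P80 = (1/0.073261)² = 13.6499² = 186.32 µm

P80 = 186.3 µm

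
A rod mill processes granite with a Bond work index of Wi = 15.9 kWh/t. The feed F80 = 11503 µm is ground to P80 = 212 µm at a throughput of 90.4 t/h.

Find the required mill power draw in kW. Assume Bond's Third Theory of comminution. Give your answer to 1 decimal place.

W = 10 Wi / √P80 − 10 Wi / √F80
W = 10·15.9·(1/√212 − 1/√11503) = 10·15.9·(0.059356) = 9.4377 kWh/t
P_mill = W·ṁ = 9.4377·90.4 = 853.2 kW

P = 853.2 kW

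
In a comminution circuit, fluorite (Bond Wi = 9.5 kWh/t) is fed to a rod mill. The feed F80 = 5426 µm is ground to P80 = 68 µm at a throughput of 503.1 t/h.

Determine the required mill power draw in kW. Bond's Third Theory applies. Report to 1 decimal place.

W = 10·Wi·(P80^(-½) − F80^(-½))
W = 10·9.5·(1/√68 − 1/√5426) = 10·9.5·(0.107692) = 10.2308 kWh/t
Power = W × throughput = 10.2308 kWh/t × 503.1 t/h = 5147.1 kW

P = 5147.1 kW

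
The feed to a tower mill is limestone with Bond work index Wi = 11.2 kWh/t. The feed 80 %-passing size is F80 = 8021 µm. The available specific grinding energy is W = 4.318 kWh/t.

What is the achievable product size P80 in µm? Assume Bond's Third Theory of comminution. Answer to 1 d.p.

P80 = 404.5 µm

W_Bond = 10·Wi·(1/√P₈₀ − 1/√F₈₀)
1/√P80 = 1/√F80 + W/(10·Wi)
  = 4.3180/(10·11.2) + 1/√8021 = 0.038554 + 0.011166 = 0.049719
P80 = (1/0.049719)² = 20.1129² = 404.53 µm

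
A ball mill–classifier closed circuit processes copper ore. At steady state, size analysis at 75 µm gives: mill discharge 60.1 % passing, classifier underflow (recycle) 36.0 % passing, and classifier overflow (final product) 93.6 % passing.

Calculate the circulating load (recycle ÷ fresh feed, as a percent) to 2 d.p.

CL = 139.00 %

Let r = R/F. Size balance at 75 µm:
(1+r)d = ru + o → r = (o−d)/(d−u)
r = (93.6 − 60.1)/(60.1 − 36.0) = 33.5/24.1 = 1.3900
CL = 100·r = 139.00 %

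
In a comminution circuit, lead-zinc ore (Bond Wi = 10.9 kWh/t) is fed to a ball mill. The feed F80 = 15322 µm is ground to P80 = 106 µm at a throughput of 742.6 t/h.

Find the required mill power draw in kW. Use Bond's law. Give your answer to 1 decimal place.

W = 10 Wi / √P80 − 10 Wi / √F80
W = 10·10.9·(1/√106 − 1/√15322) = 10·10.9·(0.089050) = 9.7064 kWh/t
Mill draw = 9.7064 × 742.6 = 7208.0 kW

P = 7208.0 kW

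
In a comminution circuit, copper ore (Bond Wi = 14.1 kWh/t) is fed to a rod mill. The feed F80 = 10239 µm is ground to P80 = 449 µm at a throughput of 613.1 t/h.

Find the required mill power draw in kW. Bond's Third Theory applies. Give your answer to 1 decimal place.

Bond:  W = 10 Wi (1/√P − 1/√F)
W = 10·14.1·(1/√449 − 1/√10239) = 10·14.1·(0.037310) = 5.2608 kWh/t
P = W·T = 5.2608·613.1 = 3225.4 kW

P = 3225.4 kW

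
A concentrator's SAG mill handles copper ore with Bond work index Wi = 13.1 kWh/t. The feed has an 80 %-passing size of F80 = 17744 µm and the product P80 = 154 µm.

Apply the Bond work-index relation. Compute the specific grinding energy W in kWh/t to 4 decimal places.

W = 10 Wi (P80^-0.5 − F80^-0.5)
1/√154 = 0.080582;  1/√17744 = 0.007507
W = 10·13.1·(0.080582 − 0.007507) = 9.5728 kWh/t

W = 9.5728 kWh/t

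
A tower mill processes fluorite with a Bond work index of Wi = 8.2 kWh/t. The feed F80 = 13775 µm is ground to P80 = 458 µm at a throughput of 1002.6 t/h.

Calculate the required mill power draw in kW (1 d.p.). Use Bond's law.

W_Bond = 10·Wi·(1/√P₈₀ − 1/√F₈₀)
W = 10·8.2·(1/√458 − 1/√13775) = 10·8.2·(0.038207) = 3.1329 kWh/t
P = W·T = 3.1329·1002.6 = 3141.1 kW

P = 3141.1 kW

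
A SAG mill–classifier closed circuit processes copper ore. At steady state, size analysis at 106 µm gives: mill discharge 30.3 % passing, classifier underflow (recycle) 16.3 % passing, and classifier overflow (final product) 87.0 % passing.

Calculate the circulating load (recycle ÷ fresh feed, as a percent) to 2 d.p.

CL = 405.00 %

Let r = R/F. Size balance at 106 µm:
(1+r)·d = r·u + o ⇒ r = (o−d)/(d−u)
r = (87.0 − 30.3)/(30.3 − 16.3) = 56.7/14.0 = 4.0500
CL = 100·r = 405.00 %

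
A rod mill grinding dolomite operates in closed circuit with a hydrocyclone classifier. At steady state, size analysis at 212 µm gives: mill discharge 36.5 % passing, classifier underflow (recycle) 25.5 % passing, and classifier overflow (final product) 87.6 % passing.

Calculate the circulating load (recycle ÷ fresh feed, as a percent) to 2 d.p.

CL = 464.55 %

Mass balance on the −212 µm fraction:
r = (o − d)/(d − u)
r = (87.6 − 36.5)/(36.5 − 25.5) = 51.1/11.0 = 4.6455
CL = 100·r = 464.55 %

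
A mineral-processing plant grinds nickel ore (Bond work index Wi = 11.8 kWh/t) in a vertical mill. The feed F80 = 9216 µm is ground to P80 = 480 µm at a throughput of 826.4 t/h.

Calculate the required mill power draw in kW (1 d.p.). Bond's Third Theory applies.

Bond:  W = 10 Wi (1/√P − 1/√F)
W = 10·11.8·(1/√480 − 1/√9216) = 10·11.8·(0.035227) = 4.1568 kWh/t
Mill draw = 4.1568 × 826.4 = 3435.2 kW

P = 3435.2 kW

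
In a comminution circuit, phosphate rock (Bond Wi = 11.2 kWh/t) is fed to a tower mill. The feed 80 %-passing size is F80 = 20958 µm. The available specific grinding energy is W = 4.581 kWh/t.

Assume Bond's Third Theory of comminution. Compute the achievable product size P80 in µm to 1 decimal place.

P80 = 437.5 µm

W = 10 Wi / √P80 − 10 Wi / √F80
⇒ 1/√P80 = W/(10·Wi) + 1/√F80
  = 4.5810/(10·11.2) + 1/√20958 = 0.040902 + 0.006908 = 0.047809
P80 = (1/0.047809)² = 20.9164² = 437.50 µm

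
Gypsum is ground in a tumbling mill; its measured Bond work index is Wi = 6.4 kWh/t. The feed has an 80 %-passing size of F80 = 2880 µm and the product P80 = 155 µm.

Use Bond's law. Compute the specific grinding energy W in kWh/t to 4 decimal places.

W = 10·Wi·(P80^(-½) − F80^(-½))
1/√155 = 0.080322;  1/√2880 = 0.018634
W = 10·6.4·(0.080322 − 0.018634) = 3.9480 kWh/t

W = 3.9480 kWh/t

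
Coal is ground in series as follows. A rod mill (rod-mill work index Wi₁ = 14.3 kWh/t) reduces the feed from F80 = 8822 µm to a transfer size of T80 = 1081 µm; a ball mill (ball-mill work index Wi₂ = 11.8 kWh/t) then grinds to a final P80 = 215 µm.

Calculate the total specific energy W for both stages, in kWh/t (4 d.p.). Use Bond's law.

W = 10 Wi (P80^-0.5 − F80^-0.5)
Stage 1 (8822→1081 µm, Wi₁=14.3): W₁ = 10·14.3·(0.030415 − 0.010647) = 2.8269 kWh/t
Stage 2 (1081→215 µm, Wi₂=11.8): W₂ = 10·11.8·(0.068199 − 0.030415) = 4.4586 kWh/t
W = W₁ + W₂ = 2.8269 + 4.4586 = 7.2854 kWh/t

W = 7.2854 kWh/t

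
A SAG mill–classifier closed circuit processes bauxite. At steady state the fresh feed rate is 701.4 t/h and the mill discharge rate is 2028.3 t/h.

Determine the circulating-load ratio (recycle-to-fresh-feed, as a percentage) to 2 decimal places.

CL = 189.18 %

M = F + R at steady state, so:
R = M − F = 2028.3 − 701.4 = 1326.9 t/h
CL = 100·R/F = 100·1326.9/701.4 = 189.18 %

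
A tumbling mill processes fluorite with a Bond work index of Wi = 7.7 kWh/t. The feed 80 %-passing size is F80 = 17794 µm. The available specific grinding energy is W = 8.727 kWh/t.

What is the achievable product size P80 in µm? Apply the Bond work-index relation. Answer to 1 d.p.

P80 = 68.5 µm

W = 10 Wi (P80^-0.5 − F80^-0.5)
⇒ 1/√P80 = W/(10·Wi) + 1/√F80
  = 8.7270/(10·7.7) + 1/√17794 = 0.113338 + 0.007497 = 0.120834
P80 = (1/0.120834)² = 8.2758² = 68.49 µm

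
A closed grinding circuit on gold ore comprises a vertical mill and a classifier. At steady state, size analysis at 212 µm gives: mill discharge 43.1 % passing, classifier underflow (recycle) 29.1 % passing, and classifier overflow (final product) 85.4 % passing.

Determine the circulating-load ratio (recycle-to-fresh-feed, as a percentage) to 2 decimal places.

CL = 302.14 %

Two-product formula at 212 µm:
r = (o − d)/(d − u)
r = (85.4 − 43.1)/(43.1 − 29.1) = 42.3/14.0 = 3.0214
CL = 100·r = 302.14 %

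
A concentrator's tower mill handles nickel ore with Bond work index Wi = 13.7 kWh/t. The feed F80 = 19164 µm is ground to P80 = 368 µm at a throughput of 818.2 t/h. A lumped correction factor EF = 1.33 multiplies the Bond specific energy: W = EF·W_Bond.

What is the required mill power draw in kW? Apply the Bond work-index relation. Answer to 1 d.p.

P = 6694.6 kW

W = 10 Wi (P80^-0.5 − F80^-0.5)
W = 10·13.7·(1/√368 − 1/√19164) = 10·13.7·(0.044905) = 6.1520 kWh/t
W_actual = 1.33 × 6.1520 = 8.1821 kWh/t
P_mill = W·ṁ = 8.1821·818.2 = 6694.6 kW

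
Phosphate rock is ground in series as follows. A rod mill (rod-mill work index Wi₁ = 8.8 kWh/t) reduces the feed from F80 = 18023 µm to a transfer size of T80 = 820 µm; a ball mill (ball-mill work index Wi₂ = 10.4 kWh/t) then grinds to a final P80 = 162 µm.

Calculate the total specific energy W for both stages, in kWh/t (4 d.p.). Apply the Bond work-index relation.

W = 6.9568 kWh/t

W = 10·Wi·[P80^(−½) − F80^(−½)]
Stage 1 (18023→820 µm, Wi₁=8.8): W₁ = 10·8.8·(0.034922 − 0.007449) = 2.4176 kWh/t
Stage 2 (820→162 µm, Wi₂=10.4): W₂ = 10·10.4·(0.078567 − 0.034922) = 4.5392 kWh/t
W = W₁ + W₂ = 2.4176 + 4.5392 = 6.9568 kWh/t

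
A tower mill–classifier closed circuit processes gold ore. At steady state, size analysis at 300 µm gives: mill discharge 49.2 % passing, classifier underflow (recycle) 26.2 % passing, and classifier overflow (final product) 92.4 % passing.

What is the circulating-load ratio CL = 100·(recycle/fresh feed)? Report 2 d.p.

CL = 187.83 %

Two-product formula at 300 µm:
(1+r)·d = r·u + o ⇒ r = (o−d)/(d−u)
r = (92.4 − 49.2)/(49.2 − 26.2) = 43.2/23.0 = 1.8783
CL = 100·r = 187.83 %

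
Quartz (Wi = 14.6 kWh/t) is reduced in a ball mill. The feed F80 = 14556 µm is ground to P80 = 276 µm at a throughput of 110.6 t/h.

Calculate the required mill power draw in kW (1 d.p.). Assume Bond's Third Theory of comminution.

W = 10·Wi·(P80^(-½) − F80^(-½))
W = 10·14.6·(1/√276 − 1/√14556) = 10·14.6·(0.051904) = 7.5780 kWh/t
P_mill = W·ṁ = 7.5780·110.6 = 838.1 kW

P = 838.1 kW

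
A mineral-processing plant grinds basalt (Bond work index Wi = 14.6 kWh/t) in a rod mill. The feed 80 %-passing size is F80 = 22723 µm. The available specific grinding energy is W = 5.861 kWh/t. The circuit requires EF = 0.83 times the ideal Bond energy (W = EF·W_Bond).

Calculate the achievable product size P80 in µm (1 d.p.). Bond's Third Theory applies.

W = 10·Wi·(P80^(-½) − F80^(-½))
W_Bond = W / EF = 5.861 / 0.83 = 7.0614 kWh/t
⇒ 1/√P80 = W_Bond/(10·Wi) + 1/√F80
  = 7.0614/(10·14.6) + 1/√22723 = 0.048366 + 0.006634 = 0.055000
P80 = (1/0.055000)² = 18.1818² = 330.58 µm

P80 = 330.6 µm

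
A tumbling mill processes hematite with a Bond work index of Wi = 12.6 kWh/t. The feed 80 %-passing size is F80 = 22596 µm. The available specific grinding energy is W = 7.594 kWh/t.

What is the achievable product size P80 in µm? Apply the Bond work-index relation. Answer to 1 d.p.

W = 10 Wi (P80^-0.5 − F80^-0.5)
P80^-0.5 = F80^-0.5 + W/(10 Wi)
  = 7.5940/(10·12.6) + 1/√22596 = 0.060270 + 0.006652 = 0.066922
P80 = (1/0.066922)² = 14.9427² = 223.28 µm

P80 = 223.3 µm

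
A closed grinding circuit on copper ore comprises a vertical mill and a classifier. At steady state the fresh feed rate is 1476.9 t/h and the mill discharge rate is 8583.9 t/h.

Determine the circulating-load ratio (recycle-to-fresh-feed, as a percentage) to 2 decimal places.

CL = 481.21 %

Steady state: M = F + R.
R = M − F = 8583.9 − 1476.9 = 7107.0 t/h
CL = 100·R/F = 100·7107.0/1476.9 = 481.21 %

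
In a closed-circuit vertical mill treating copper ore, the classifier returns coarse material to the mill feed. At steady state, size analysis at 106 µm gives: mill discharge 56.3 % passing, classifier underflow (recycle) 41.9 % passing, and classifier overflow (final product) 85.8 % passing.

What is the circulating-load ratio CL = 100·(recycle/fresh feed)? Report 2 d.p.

CL = 204.86 %

Let r = R/F. Size balance at 106 µm:
d + r·d = r·u + o → r(d−u) = o−d
r = (85.8 − 56.3)/(56.3 − 41.9) = 29.5/14.4 = 2.0486
CL = 100·r = 204.86 %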